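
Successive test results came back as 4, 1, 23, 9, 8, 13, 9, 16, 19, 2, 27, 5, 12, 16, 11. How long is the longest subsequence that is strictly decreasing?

4

Negate each value so 'decreasing' becomes 'increasing', then run patience tails on the negated sequence:
-4 → extends → [-4]
-1 → extends → [-4, -1]
-23 → replaces -4 → [-23, -1]
-9 → replaces -1 → [-23, -9]
-8 → extends → [-23, -9, -8]
-13 → replaces -9 → [-23, -13, -8]
-9 → replaces -8 → [-23, -13, -9]
-16 → replaces -13 → [-23, -16, -9]
-19 → replaces -16 → [-23, -19, -9]
-2 → extends → [-23, -19, -9, -2]
-27 → replaces -23 → [-27, -19, -9, -2]
-5 → replaces -2 → [-27, -19, -9, -5]
-12 → replaces -9 → [-27, -19, -12, -5]
-16 → replaces -12 → [-27, -19, -16, -5]
-11 → replaces -5 → [-27, -19, -16, -11]
Four tails, so the longest strictly decreasing subsequence of the original has length 4.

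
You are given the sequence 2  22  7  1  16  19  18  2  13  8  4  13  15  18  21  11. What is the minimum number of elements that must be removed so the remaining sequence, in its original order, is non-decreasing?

9

Fewest deletions = n − (longest non-decreasing subsequence).
i:      1  2  3  4  5  6  7  8  9 10 11 12 13 14 15 16
a[i]:   2 22  7  1 16 19 18  2 13  8  4 13 15 18 21 11
dp:     1  2  2  1  3  4  4  2  3  3  3  4  5  6  7  4
max dp = 7, so deletions = 16 − 7 = 9.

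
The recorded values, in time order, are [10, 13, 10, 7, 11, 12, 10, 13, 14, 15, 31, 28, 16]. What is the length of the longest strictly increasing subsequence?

7

Track the smallest tail for each achievable length (strict):
10 → extends → [10]
13 → extends → [10, 13]
10 → already a tail → [10, 13]
7 → replaces 10 → [7, 13]
11 → replaces 13 → [7, 11]
12 → extends → [7, 11, 12]
10 → replaces 11 → [7, 10, 12]
13 → extends → [7, 10, 12, 13]
14 → extends → [7, 10, 12, 13, 14]
15 → extends → [7, 10, 12, 13, 14, 15]
31 → extends → [7, 10, 12, 13, 14, 15, 31]
28 → replaces 31 → [7, 10, 12, 13, 14, 15, 28]
16 → replaces 28 → [7, 10, 12, 13, 14, 15, 16]
Seven tails, so the longest strictly increasing subsequence has length 7 (e.g. 10, 11, 12, 13, 14, 15, 31).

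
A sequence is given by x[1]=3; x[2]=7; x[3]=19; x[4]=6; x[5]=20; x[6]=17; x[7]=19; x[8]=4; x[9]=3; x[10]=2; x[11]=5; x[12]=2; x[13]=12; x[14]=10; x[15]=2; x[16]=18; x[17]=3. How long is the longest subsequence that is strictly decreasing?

5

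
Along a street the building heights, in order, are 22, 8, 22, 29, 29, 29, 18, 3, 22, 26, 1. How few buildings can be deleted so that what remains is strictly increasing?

7

Fewest deletions = n − (longest strictly increasing subsequence).
i:      1  2  3  4  5  6  7  8  9 10 11
a[i]:  22  8 22 29 29 29 18  3 22 26  1
dp:     1  1  2  3  3  3  2  1  3  4  1
max dp = 4, so deletions = 11 − 4 = 7.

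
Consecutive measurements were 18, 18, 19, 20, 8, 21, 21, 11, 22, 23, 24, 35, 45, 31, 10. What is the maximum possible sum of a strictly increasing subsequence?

Let S[i] be the best sum of a strictly increasing subsequence ending at i:
i:       1   2   3   4   5   6   7   8   9  10  11  12  13  14  15
a[i]:   18  18  19  20   8  21  21  11  22  23  24  35  45  31  10
S:      18  18  37  57   8  78  78  19 100 123 147 182 227 178  18
Maximum is 227 (e.g. 18 + 19 + 20 + 21 + 22 + 23 + 24 + 35 + 45).

227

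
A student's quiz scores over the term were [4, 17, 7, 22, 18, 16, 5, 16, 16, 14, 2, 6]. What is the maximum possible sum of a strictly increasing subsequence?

43

Let S[i] be the best sum of a strictly increasing subsequence ending at i:
i:      1  2  3  4  5  6  7  8  9 10 11 12
a[i]:   4 17  7 22 18 16  5 16 16 14  2  6
S:      4 21 11 43 39 27  9 27 27 25  2 15
Maximum is 43 (e.g. 4 + 17 + 22).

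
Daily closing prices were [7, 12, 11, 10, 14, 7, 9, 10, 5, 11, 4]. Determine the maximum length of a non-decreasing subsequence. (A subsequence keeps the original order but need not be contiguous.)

5

Track the smallest tail for each achievable length (allowing ties):
7 → extends → [7]
12 → extends → [7, 12]
11 → replaces 12 → [7, 11]
10 → replaces 11 → [7, 10]
14 → extends → [7, 10, 14]
7 → replaces 10 → [7, 7, 14]
9 → replaces 14 → [7, 7, 9]
10 → extends → [7, 7, 9, 10]
5 → replaces 7 → [5, 7, 9, 10]
11 → extends → [5, 7, 9, 10, 11]
4 → replaces 5 → [4, 7, 9, 10, 11]
Five tails, so the longest non-decreasing subsequence has length 5 (e.g. 7, 7, 9, 10, 11).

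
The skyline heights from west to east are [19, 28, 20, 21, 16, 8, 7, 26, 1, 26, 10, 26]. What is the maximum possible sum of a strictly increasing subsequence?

Let S[i] be the best sum of a strictly increasing subsequence ending at i:
i:      1  2  3  4  5  6  7  8  9 10 11 12
a[i]:  19 28 20 21 16  8  7 26  1 26 10 26
S:     19 47 39 60 16  8  7 86  1 86 18 86
Maximum is 86 (e.g. 19 + 20 + 21 + 26).

86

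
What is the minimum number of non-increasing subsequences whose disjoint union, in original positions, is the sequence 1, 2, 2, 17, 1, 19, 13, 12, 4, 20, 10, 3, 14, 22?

6

The minimum number of non-increasing subsequences covering a sequence equals the length of its longest strictly increasing subsequence.
LIS length is 6 (e.g. 1, 2, 17, 19, 20, 22), so 6 piles are needed.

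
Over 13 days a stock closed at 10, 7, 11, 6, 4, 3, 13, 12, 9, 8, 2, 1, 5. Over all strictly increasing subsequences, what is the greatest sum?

Let S[i] be the best sum of a strictly increasing subsequence ending at i:
i:      1  2  3  4  5  6  7  8  9 10 11 12 13
a[i]:  10  7 11  6  4  3 13 12  9  8  2  1  5
S:     10  7 21  6  4  3 34 33 16 15  2  1  9
Maximum is 34 (e.g. 10 + 11 + 13).

34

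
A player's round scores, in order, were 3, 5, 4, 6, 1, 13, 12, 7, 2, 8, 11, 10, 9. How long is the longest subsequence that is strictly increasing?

Let dp[i] be the length of the longest such subsequence ending at index i:
i:      1  2  3  4  5  6  7  8  9 10 11 12 13
a[i]:   3  5  4  6  1 13 12  7  2  8 11 10  9
dp:     1  2  2  3  1  4  4  4  2  5  6  6  6
Maximum dp value is 6.

6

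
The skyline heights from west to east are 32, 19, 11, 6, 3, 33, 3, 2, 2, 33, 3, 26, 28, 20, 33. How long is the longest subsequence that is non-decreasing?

6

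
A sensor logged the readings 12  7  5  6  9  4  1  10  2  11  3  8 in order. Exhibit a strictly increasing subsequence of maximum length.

Patience tails give the LIS length; then backtrack through the dp parents:
12 → extends → [12]
7 → replaces 12 → [7]
5 → replaces 7 → [5]
6 → extends → [5, 6]
9 → extends → [5, 6, 9]
4 → replaces 5 → [4, 6, 9]
1 → replaces 4 → [1, 6, 9]
10 → extends → [1, 6, 9, 10]
2 → replaces 6 → [1, 2, 9, 10]
11 → extends → [1, 2, 9, 10, 11]
3 → replaces 9 → [1, 2, 3, 10, 11]
8 → replaces 10 → [1, 2, 3, 8, 11]
Length 5; one witness is 5, 6, 9, 10, 11.

5, 6, 9, 10, 11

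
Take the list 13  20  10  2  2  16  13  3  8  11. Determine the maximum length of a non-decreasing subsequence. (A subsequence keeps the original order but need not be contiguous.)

Track the smallest tail for each achievable length (allowing ties):
13 → extends → [13]
20 → extends → [13, 20]
10 → replaces 13 → [10, 20]
2 → replaces 10 → [2, 20]
2 → replaces 20 → [2, 2]
16 → extends → [2, 2, 16]
13 → replaces 16 → [2, 2, 13]
3 → replaces 13 → [2, 2, 3]
8 → extends → [2, 2, 3, 8]
11 → extends → [2, 2, 3, 8, 11]
Five tails, so the longest non-decreasing subsequence has length 5 (e.g. 2, 2, 3, 8, 11).

5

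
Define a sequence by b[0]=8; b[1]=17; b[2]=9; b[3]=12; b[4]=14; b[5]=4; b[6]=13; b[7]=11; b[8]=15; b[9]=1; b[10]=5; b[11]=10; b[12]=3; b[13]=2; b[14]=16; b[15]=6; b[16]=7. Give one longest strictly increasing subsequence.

Patience tails give the LIS length; then backtrack through the dp parents:
8 → extends → [8]
17 → extends → [8, 17]
9 → replaces 17 → [8, 9]
12 → extends → [8, 9, 12]
14 → extends → [8, 9, 12, 14]
4 → replaces 8 → [4, 9, 12, 14]
13 → replaces 14 → [4, 9, 12, 13]
11 → replaces 12 → [4, 9, 11, 13]
15 → extends → [4, 9, 11, 13, 15]
1 → replaces 4 → [1, 9, 11, 13, 15]
5 → replaces 9 → [1, 5, 11, 13, 15]
10 → replaces 11 → [1, 5, 10, 13, 15]
3 → replaces 5 → [1, 3, 10, 13, 15]
2 → replaces 3 → [1, 2, 10, 13, 15]
16 → extends → [1, 2, 10, 13, 15, 16]
6 → replaces 10 → [1, 2, 6, 13, 15, 16]
7 → replaces 13 → [1, 2, 6, 7, 15, 16]
Length 6; one witness is 8, 9, 12, 14, 15, 16.

8, 9, 12, 14, 15, 16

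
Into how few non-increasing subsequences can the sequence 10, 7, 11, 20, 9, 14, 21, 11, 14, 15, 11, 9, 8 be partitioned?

5

Place each on the leftmost legal pile:
10 → new pile 1 (tops now [10])
7 → pile 1 (tops now [7])
11 → new pile 2 (tops now [7, 11])
20 → new pile 3 (tops now [7, 11, 20])
9 → pile 2 (tops now [7, 9, 20])
14 → pile 3 (tops now [7, 9, 14])
21 → new pile 4 (tops now [7, 9, 14, 21])
11 → pile 3 (tops now [7, 9, 11, 21])
14 → pile 4 (tops now [7, 9, 11, 14])
15 → new pile 5 (tops now [7, 9, 11, 14, 15])
11 → pile 3 (tops now [7, 9, 11, 14, 15])
9 → pile 2 (tops now [7, 9, 11, 14, 15])
8 → pile 2 (tops now [7, 8, 11, 14, 15])
Five piles.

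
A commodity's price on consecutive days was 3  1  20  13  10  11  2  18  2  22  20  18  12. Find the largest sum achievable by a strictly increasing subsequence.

Let S[i] be the best sum of a strictly increasing subsequence ending at i:
i:      1  2  3  4  5  6  7  8  9 10 11 12 13
a[i]:   3  1 20 13 10 11  2 18  2 22 20 18 12
S:      3  1 23 16 13 24  3 42  3 64 62 42 36
Maximum is 64 (e.g. 3 + 10 + 11 + 18 + 22).

64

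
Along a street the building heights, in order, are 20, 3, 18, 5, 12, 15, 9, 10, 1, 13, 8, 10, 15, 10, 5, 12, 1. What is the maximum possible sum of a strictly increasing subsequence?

55

Let S[i] be the best sum of a strictly increasing subsequence ending at i:
i:      1  2  3  4  5  6  7  8  9 10 11 12 13 14 15 16 17
a[i]:  20  3 18  5 12 15  9 10  1 13  8 10 15 10  5 12  1
S:     20  3 21  8 20 35 17 27  1 40 16 27 55 27  8 39  1
Maximum is 55 (e.g. 3 + 5 + 9 + 10 + 13 + 15).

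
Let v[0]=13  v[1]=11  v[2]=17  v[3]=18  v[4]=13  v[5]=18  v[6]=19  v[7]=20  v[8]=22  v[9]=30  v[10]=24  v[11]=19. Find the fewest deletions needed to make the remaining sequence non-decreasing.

Fewest deletions = n − (longest non-decreasing subsequence).
i:      0  1  2  3  4  5  6  7  8  9 10 11
v[i]:  13 11 17 18 13 18 19 20 22 30 24 19
dp:     1  1  2  3  2  4  5  6  7  8  8  6
max dp = 8, so deletions = 12 − 8 = 4.

4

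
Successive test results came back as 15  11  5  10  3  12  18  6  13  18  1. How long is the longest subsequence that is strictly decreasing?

5

Let dp[i] be the longest strictly decreasing subsequence ending at i:
i:      1  2  3  4  5  6  7  8  9 10 11
a[i]:  15 11  5 10  3 12 18  6 13 18  1
dp:     1  2  3  3  4  2  1  4  2  1  5
Maximum is 5.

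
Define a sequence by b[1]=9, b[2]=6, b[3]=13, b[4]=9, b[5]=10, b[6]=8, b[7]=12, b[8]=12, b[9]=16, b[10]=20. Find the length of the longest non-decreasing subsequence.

Let dp[i] be the length of the longest such subsequence ending at index i:
i:      1  2  3  4  5  6  7  8  9 10
b[i]:   9  6 13  9 10  8 12 12 16 20
dp:     1  1  2  2  3  2  4  5  6  7
Maximum dp value is 7.

7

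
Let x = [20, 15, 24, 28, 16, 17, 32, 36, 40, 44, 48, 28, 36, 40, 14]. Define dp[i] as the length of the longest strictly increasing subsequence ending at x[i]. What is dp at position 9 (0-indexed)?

dp[i] = 1 + max{dp[j] : j<i, x[j]<x[i]} (or 1 if no such j):
i:      0  1  2  3  4  5  6  7  8  9 10 11 12 13 14
x[i]:  20 15 24 28 16 17 32 36 40 44 48 28 36 40 14
dp:     1  1  2  3  2  3  4  5  6  7  8  4  5  6  1
At index 9 the value is 7.

7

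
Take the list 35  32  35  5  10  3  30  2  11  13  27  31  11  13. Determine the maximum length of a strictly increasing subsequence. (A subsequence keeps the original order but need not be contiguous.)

6

Track the smallest tail for each achievable length (strict):
35 → extends → [35]
32 → replaces 35 → [32]
35 → extends → [32, 35]
5 → replaces 32 → [5, 35]
10 → replaces 35 → [5, 10]
3 → replaces 5 → [3, 10]
30 → extends → [3, 10, 30]
2 → replaces 3 → [2, 10, 30]
11 → replaces 30 → [2, 10, 11]
13 → extends → [2, 10, 11, 13]
27 → extends → [2, 10, 11, 13, 27]
31 → extends → [2, 10, 11, 13, 27, 31]
11 → already a tail → [2, 10, 11, 13, 27, 31]
13 → already a tail → [2, 10, 11, 13, 27, 31]
Six tails, so the longest strictly increasing subsequence has length 6 (e.g. 5, 10, 11, 13, 27, 31).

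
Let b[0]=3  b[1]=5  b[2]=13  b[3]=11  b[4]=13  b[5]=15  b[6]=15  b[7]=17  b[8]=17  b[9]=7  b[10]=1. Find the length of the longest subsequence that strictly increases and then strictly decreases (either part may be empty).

inc[i] = longest strictly increasing subsequence ending at i; dec[i] = longest strictly decreasing subsequence starting at i:
i:      0  1  2  3  4  5  6  7  8  9 10
b[i]:   3  5 13 11 13 15 15 17 17  7  1
inc:    1  2  3  3  4  5  5  6  6  3  1
dec:    2  2  4  3  3  3  3  3  3  2  1
Best peak at i=7 (value 17): inc=6, dec=3, length 6+3−1 = 8.

8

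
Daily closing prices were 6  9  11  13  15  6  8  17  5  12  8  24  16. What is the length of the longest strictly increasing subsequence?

7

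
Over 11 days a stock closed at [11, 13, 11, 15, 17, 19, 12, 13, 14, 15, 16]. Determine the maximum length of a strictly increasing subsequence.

6

Track the smallest tail for each achievable length (strict):
11 → extends → [11]
13 → extends → [11, 13]
11 → already a tail → [11, 13]
15 → extends → [11, 13, 15]
17 → extends → [11, 13, 15, 17]
19 → extends → [11, 13, 15, 17, 19]
12 → replaces 13 → [11, 12, 15, 17, 19]
13 → replaces 15 → [11, 12, 13, 17, 19]
14 → replaces 17 → [11, 12, 13, 14, 19]
15 → replaces 19 → [11, 12, 13, 14, 15]
16 → extends → [11, 12, 13, 14, 15, 16]
Six tails, so the longest strictly increasing subsequence has length 6 (e.g. 11, 12, 13, 14, 15, 16).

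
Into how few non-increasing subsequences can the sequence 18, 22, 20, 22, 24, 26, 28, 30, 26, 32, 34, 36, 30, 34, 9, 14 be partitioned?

The minimum number of non-increasing subsequences covering a sequence equals the length of its longest strictly increasing subsequence.
LIS length is 10 (e.g. 18, 20, 22, 24, 26, 28, 30, 32, 34, 36), so 10 piles are needed.

10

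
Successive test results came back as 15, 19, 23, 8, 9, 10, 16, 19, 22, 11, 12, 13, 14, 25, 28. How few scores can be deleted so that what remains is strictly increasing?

Fewest deletions = n − (longest strictly increasing subsequence).
i:      1  2  3  4  5  6  7  8  9 10 11 12 13 14 15
a[i]:  15 19 23  8  9 10 16 19 22 11 12 13 14 25 28
dp:     1  2  3  1  2  3  4  5  6  4  5  6  7  8  9
max dp = 9, so deletions = 15 − 9 = 6.

6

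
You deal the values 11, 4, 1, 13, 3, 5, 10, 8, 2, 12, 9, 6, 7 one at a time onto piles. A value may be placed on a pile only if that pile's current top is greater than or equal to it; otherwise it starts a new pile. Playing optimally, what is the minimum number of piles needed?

5

Place each on the leftmost legal pile:
11 → new pile 1 (tops now [11])
4 → pile 1 (tops now [4])
1 → pile 1 (tops now [1])
13 → new pile 2 (tops now [1, 13])
3 → pile 2 (tops now [1, 3])
5 → new pile 3 (tops now [1, 3, 5])
10 → new pile 4 (tops now [1, 3, 5, 10])
8 → pile 4 (tops now [1, 3, 5, 8])
2 → pile 2 (tops now [1, 2, 5, 8])
12 → new pile 5 (tops now [1, 2, 5, 8, 12])
9 → pile 5 (tops now [1, 2, 5, 8, 9])
6 → pile 4 (tops now [1, 2, 5, 6, 9])
7 → pile 5 (tops now [1, 2, 5, 6, 7])
Five piles.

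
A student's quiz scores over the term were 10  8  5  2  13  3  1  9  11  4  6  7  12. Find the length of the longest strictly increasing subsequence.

6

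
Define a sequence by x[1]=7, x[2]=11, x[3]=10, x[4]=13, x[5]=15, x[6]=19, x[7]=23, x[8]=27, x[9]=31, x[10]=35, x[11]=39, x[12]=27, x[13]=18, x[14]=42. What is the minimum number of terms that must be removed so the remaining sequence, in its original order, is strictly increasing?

3

Fewest deletions = n − (longest strictly increasing subsequence).
Patience tails:
7 → extends → [7]
11 → extends → [7, 11]
10 → replaces 11 → [7, 10]
13 → extends → [7, 10, 13]
15 → extends → [7, 10, 13, 15]
19 → extends → [7, 10, 13, 15, 19]
23 → extends → [7, 10, 13, 15, 19, 23]
27 → extends → [7, 10, 13, 15, 19, 23, 27]
31 → extends → [7, 10, 13, 15, 19, 23, 27, 31]
35 → extends → [7, 10, 13, 15, 19, 23, 27, 31, 35]
39 → extends → [7, 10, 13, 15, 19, 23, 27, 31, 35, 39]
27 → already a tail → [7, 10, 13, 15, 19, 23, 27, 31, 35, 39]
18 → replaces 19 → [7, 10, 13, 15, 18, 23, 27, 31, 35, 39]
42 → extends → [7, 10, 13, 15, 18, 23, 27, 31, 35, 39, 42]
Longest strictly increasing subsequence has length 11, so deletions = 14 − 11 = 3.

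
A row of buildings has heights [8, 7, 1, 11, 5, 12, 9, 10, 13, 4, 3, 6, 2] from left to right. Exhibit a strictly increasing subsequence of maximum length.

1, 5, 9, 10, 13

Patience tails give the LIS length; then backtrack through the dp parents:
8 → extends → [8]
7 → replaces 8 → [7]
1 → replaces 7 → [1]
11 → extends → [1, 11]
5 → replaces 11 → [1, 5]
12 → extends → [1, 5, 12]
9 → replaces 12 → [1, 5, 9]
10 → extends → [1, 5, 9, 10]
13 → extends → [1, 5, 9, 10, 13]
4 → replaces 5 → [1, 4, 9, 10, 13]
3 → replaces 4 → [1, 3, 9, 10, 13]
6 → replaces 9 → [1, 3, 6, 10, 13]
2 → replaces 3 → [1, 2, 6, 10, 13]
Length 5; one witness is 1, 5, 9, 10, 13.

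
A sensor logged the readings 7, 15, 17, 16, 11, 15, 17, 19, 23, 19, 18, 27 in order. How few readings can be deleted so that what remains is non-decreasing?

Fewest deletions = n − (longest non-decreasing subsequence).
i:      1  2  3  4  5  6  7  8  9 10 11 12
a[i]:   7 15 17 16 11 15 17 19 23 19 18 27
dp:     1  2  3  3  2  3  4  5  6  6  5  7
max dp = 7, so deletions = 12 − 7 = 5.

5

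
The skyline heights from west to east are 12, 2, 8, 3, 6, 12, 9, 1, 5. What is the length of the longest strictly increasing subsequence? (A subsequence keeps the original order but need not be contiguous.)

4

Track the smallest tail for each achievable length (strict):
12 → extends → [12]
2 → replaces 12 → [2]
8 → extends → [2, 8]
3 → replaces 8 → [2, 3]
6 → extends → [2, 3, 6]
12 → extends → [2, 3, 6, 12]
9 → replaces 12 → [2, 3, 6, 9]
1 → replaces 2 → [1, 3, 6, 9]
5 → replaces 6 → [1, 3, 5, 9]
Four tails, so the longest strictly increasing subsequence has length 4 (e.g. 2, 3, 6, 12).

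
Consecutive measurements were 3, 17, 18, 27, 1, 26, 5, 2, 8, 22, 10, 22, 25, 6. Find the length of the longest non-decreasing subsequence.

6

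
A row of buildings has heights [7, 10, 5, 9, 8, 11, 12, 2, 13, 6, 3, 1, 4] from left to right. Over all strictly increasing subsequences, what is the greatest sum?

Let S[i] be the best sum of a strictly increasing subsequence ending at i:
i:      1  2  3  4  5  6  7  8  9 10 11 12 13
a[i]:   7 10  5  9  8 11 12  2 13  6  3  1  4
S:      7 17  5 16 15 28 40  2 53 11  5  1  9
Maximum is 53 (e.g. 7 + 10 + 11 + 12 + 13).

53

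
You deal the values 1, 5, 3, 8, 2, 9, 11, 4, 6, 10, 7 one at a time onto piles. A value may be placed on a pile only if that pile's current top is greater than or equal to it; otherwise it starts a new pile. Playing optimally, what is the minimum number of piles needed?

5

The minimum number of non-increasing subsequences covering a sequence equals the length of its longest strictly increasing subsequence.
LIS length is 5 (e.g. 1, 5, 8, 9, 11), so 5 piles are needed.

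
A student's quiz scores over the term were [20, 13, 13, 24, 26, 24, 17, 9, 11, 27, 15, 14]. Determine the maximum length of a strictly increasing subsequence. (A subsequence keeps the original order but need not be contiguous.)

Let dp[i] be the length of the longest such subsequence ending at index i:
i:      1  2  3  4  5  6  7  8  9 10 11 12
a[i]:  20 13 13 24 26 24 17  9 11 27 15 14
dp:     1  1  1  2  3  2  2  1  2  4  3  3
Maximum dp value is 4.

4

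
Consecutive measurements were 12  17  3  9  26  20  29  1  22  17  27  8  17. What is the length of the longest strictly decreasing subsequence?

Negate each value so 'decreasing' becomes 'increasing', then run patience tails on the negated sequence:
-12 → extends → [-12]
-17 → replaces -12 → [-17]
-3 → extends → [-17, -3]
-9 → replaces -3 → [-17, -9]
-26 → replaces -17 → [-26, -9]
-20 → replaces -9 → [-26, -20]
-29 → replaces -26 → [-29, -20]
-1 → extends → [-29, -20, -1]
-22 → replaces -20 → [-29, -22, -1]
-17 → replaces -1 → [-29, -22, -17]
-27 → replaces -22 → [-29, -27, -17]
-8 → extends → [-29, -27, -17, -8]
-17 → already a tail → [-29, -27, -17, -8]
Four tails, so the longest strictly decreasing subsequence of the original has length 4.

4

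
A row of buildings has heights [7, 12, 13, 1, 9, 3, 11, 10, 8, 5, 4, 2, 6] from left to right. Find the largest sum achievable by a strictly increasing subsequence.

Let S[i] be the best sum of a strictly increasing subsequence ending at i:
i:      1  2  3  4  5  6  7  8  9 10 11 12 13
a[i]:   7 12 13  1  9  3 11 10  8  5  4  2  6
S:      7 19 32  1 16  4 27 26 15  9  8  3 15
Maximum is 32 (e.g. 7 + 12 + 13).

32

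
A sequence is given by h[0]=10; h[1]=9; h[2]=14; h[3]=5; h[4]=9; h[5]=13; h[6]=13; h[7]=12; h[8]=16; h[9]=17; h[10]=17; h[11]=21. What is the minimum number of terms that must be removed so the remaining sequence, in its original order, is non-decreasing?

Fewest deletions = n − (longest non-decreasing subsequence).
i:      0  1  2  3  4  5  6  7  8  9 10 11
h[i]:  10  9 14  5  9 13 13 12 16 17 17 21
dp:     1  1  2  1  2  3  4  3  5  6  7  8
max dp = 8, so deletions = 12 − 8 = 4.

4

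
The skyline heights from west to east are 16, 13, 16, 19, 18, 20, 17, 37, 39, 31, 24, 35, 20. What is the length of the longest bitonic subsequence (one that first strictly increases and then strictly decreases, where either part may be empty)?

inc[i] = longest strictly increasing subsequence ending at i; dec[i] = longest strictly decreasing subsequence starting at i:
i:      1  2  3  4  5  6  7  8  9 10 11 12 13
a[i]:  16 13 16 19 18 20 17 37 39 31 24 35 20
inc:    1  1  2  3  3  4  3  5  6  5  5  6  4
dec:    2  1  1  3  2  2  1  4  4  3  2  2  1
Best peak at i=9 (value 39): inc=6, dec=4, length 6+4−1 = 9.

9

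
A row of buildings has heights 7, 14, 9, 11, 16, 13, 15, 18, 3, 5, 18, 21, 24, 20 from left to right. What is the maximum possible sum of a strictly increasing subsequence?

Let S[i] be the best sum of a strictly increasing subsequence ending at i:
i:       1   2   3   4   5   6   7   8   9  10  11  12  13  14
a[i]:    7  14   9  11  16  13  15  18   3   5  18  21  24  20
S:       7  21  16  27  43  40  55  73   3   8  73  94 118  93
Maximum is 118 (e.g. 7 + 9 + 11 + 13 + 15 + 18 + 21 + 24).

118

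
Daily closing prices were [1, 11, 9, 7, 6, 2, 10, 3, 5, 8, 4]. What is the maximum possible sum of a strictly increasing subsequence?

Let S[i] be the best sum of a strictly increasing subsequence ending at i:
i:      1  2  3  4  5  6  7  8  9 10 11
a[i]:   1 11  9  7  6  2 10  3  5  8  4
S:      1 12 10  8  7  3 20  6 11 19 10
Maximum is 20 (e.g. 1 + 9 + 10).

20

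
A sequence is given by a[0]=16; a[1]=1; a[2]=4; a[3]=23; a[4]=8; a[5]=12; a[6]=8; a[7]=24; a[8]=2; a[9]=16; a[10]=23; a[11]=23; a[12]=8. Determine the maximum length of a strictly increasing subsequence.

Track the smallest tail for each achievable length (strict):
16 → extends → [16]
1 → replaces 16 → [1]
4 → extends → [1, 4]
23 → extends → [1, 4, 23]
8 → replaces 23 → [1, 4, 8]
12 → extends → [1, 4, 8, 12]
8 → already a tail → [1, 4, 8, 12]
24 → extends → [1, 4, 8, 12, 24]
2 → replaces 4 → [1, 2, 8, 12, 24]
16 → replaces 24 → [1, 2, 8, 12, 16]
23 → extends → [1, 2, 8, 12, 16, 23]
23 → already a tail → [1, 2, 8, 12, 16, 23]
8 → already a tail → [1, 2, 8, 12, 16, 23]
Six tails, so the longest strictly increasing subsequence has length 6 (e.g. 1, 4, 8, 12, 16, 23).

6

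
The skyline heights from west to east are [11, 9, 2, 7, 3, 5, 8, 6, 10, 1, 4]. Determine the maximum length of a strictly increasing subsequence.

5

Track the smallest tail for each achievable length (strict):
11 → extends → [11]
9 → replaces 11 → [9]
2 → replaces 9 → [2]
7 → extends → [2, 7]
3 → replaces 7 → [2, 3]
5 → extends → [2, 3, 5]
8 → extends → [2, 3, 5, 8]
6 → replaces 8 → [2, 3, 5, 6]
10 → extends → [2, 3, 5, 6, 10]
1 → replaces 2 → [1, 3, 5, 6, 10]
4 → replaces 5 → [1, 3, 4, 6, 10]
Five tails, so the longest strictly increasing subsequence has length 5 (e.g. 2, 3, 5, 8, 10).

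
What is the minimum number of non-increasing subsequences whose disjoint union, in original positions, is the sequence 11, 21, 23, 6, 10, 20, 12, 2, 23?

4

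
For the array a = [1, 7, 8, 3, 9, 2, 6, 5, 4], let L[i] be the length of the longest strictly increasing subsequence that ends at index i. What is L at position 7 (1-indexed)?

dp[i] = 1 + max{dp[j] : j<i, a[j]<a[i]} (or 1 if no such j):
i:     1 2 3 4 5 6 7 8 9
a[i]:  1 7 8 3 9 2 6 5 4
dp:    1 2 3 2 4 2 3 3 3
At index 7 the value is 3.

3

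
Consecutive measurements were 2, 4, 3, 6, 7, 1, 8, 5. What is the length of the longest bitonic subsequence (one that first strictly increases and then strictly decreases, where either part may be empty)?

6

inc[i] = longest strictly increasing subsequence ending at i; dec[i] = longest strictly decreasing subsequence starting at i:
i:     1 2 3 4 5 6 7 8
a[i]:  2 4 3 6 7 1 8 5
inc:   1 2 2 3 4 1 5 3
dec:   2 3 2 2 2 1 2 1
Best peak at i=7 (value 8): inc=5, dec=2, length 5+2−1 = 6.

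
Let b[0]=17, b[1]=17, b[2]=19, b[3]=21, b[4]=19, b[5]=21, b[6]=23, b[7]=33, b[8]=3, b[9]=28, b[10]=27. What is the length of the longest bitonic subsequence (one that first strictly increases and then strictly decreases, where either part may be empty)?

inc[i] = longest strictly increasing subsequence ending at i; dec[i] = longest strictly decreasing subsequence starting at i:
i:      0  1  2  3  4  5  6  7  8  9 10
b[i]:  17 17 19 21 19 21 23 33  3 28 27
inc:    1  1  2  3  2  3  4  5  1  5  5
dec:    2  2  2  3  2  2  2  3  1  2  1
Best peak at i=7 (value 33): inc=5, dec=3, length 5+3−1 = 7.

7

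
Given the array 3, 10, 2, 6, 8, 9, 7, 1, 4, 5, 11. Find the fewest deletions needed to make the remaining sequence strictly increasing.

6

Fewest deletions = n − (longest strictly increasing subsequence).
i:      1  2  3  4  5  6  7  8  9 10 11
a[i]:   3 10  2  6  8  9  7  1  4  5 11
dp:     1  2  1  2  3  4  3  1  2  3  5
max dp = 5, so deletions = 11 − 5 = 6.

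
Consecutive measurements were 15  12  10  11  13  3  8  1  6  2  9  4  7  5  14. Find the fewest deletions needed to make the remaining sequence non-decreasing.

Fewest deletions = n − (longest non-decreasing subsequence).
i:      1  2  3  4  5  6  7  8  9 10 11 12 13 14 15
a[i]:  15 12 10 11 13  3  8  1  6  2  9  4  7  5 14
dp:     1  1  1  2  3  1  2  1  2  2  3  3  4  4  5
max dp = 5, so deletions = 15 − 5 = 10.

10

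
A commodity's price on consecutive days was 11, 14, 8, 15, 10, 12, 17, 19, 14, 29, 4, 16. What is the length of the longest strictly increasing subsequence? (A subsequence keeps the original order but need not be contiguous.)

6

Track the smallest tail for each achievable length (strict):
11 → extends → [11]
14 → extends → [11, 14]
8 → replaces 11 → [8, 14]
15 → extends → [8, 14, 15]
10 → replaces 14 → [8, 10, 15]
12 → replaces 15 → [8, 10, 12]
17 → extends → [8, 10, 12, 17]
19 → extends → [8, 10, 12, 17, 19]
14 → replaces 17 → [8, 10, 12, 14, 19]
29 → extends → [8, 10, 12, 14, 19, 29]
4 → replaces 8 → [4, 10, 12, 14, 19, 29]
16 → replaces 19 → [4, 10, 12, 14, 16, 29]
Six tails, so the longest strictly increasing subsequence has length 6 (e.g. 11, 14, 15, 17, 19, 29).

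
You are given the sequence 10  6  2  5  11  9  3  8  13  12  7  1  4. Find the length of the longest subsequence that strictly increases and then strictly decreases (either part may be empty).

7

inc[i] = longest strictly increasing subsequence ending at i; dec[i] = longest strictly decreasing subsequence starting at i:
i:      1  2  3  4  5  6  7  8  9 10 11 12 13
a[i]:  10  6  2  5 11  9  3  8 13 12  7  1  4
inc:    1  1  1  2  3  3  2  3  4  4  3  1  3
dec:    5  4  2  3  5  4  2  3  4  3  2  1  1
Best peak at i=5 (value 11): inc=3, dec=5, length 3+5−1 = 7.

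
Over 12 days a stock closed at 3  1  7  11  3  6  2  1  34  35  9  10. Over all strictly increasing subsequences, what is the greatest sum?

90

Let S[i] be the best sum of a strictly increasing subsequence ending at i:
i:      1  2  3  4  5  6  7  8  9 10 11 12
a[i]:   3  1  7 11  3  6  2  1 34 35  9 10
S:      3  1 10 21  4 10  3  1 55 90 19 29
Maximum is 90 (e.g. 3 + 7 + 11 + 34 + 35).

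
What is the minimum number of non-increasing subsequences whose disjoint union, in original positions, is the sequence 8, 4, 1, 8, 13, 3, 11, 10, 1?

3

Place each on the leftmost legal pile:
8 → new pile 1 (tops now [8])
4 → pile 1 (tops now [4])
1 → pile 1 (tops now [1])
8 → new pile 2 (tops now [1, 8])
13 → new pile 3 (tops now [1, 8, 13])
3 → pile 2 (tops now [1, 3, 13])
11 → pile 3 (tops now [1, 3, 11])
10 → pile 3 (tops now [1, 3, 10])
1 → pile 1 (tops now [1, 3, 10])
Three piles.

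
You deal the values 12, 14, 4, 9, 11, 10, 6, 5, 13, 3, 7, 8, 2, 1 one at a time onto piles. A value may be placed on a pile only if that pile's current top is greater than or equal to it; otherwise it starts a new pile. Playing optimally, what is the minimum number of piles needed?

Place each on the leftmost legal pile:
12 → new pile 1 (tops now [12])
14 → new pile 2 (tops now [12, 14])
4 → pile 1 (tops now [4, 14])
9 → pile 2 (tops now [4, 9])
11 → new pile 3 (tops now [4, 9, 11])
10 → pile 3 (tops now [4, 9, 10])
6 → pile 2 (tops now [4, 6, 10])
5 → pile 2 (tops now [4, 5, 10])
13 → new pile 4 (tops now [4, 5, 10, 13])
3 → pile 1 (tops now [3, 5, 10, 13])
7 → pile 3 (tops now [3, 5, 7, 13])
8 → pile 4 (tops now [3, 5, 7, 8])
2 → pile 1 (tops now [2, 5, 7, 8])
1 → pile 1 (tops now [1, 5, 7, 8])
Four piles.

4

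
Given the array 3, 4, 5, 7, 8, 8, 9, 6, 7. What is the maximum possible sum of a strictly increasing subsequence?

36

Let S[i] be the best sum of a strictly increasing subsequence ending at i:
i:      1  2  3  4  5  6  7  8  9
a[i]:   3  4  5  7  8  8  9  6  7
S:      3  7 12 19 27 27 36 18 25
Maximum is 36 (e.g. 3 + 4 + 5 + 7 + 8 + 9).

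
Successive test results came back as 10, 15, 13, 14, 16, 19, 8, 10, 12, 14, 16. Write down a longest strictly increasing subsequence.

10, 13, 14, 16, 19

Patience tails give the LIS length; then backtrack through the dp parents:
10 → extends → [10]
15 → extends → [10, 15]
13 → replaces 15 → [10, 13]
14 → extends → [10, 13, 14]
16 → extends → [10, 13, 14, 16]
19 → extends → [10, 13, 14, 16, 19]
8 → replaces 10 → [8, 13, 14, 16, 19]
10 → replaces 13 → [8, 10, 14, 16, 19]
12 → replaces 14 → [8, 10, 12, 16, 19]
14 → replaces 16 → [8, 10, 12, 14, 19]
16 → replaces 19 → [8, 10, 12, 14, 16]
Length 5; one witness is 10, 13, 14, 16, 19.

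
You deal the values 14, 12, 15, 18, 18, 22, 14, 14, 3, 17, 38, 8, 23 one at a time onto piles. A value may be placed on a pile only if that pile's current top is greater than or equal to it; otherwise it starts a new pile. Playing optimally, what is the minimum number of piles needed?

Place each on the leftmost legal pile:
14 → new pile 1 (tops now [14])
12 → pile 1 (tops now [12])
15 → new pile 2 (tops now [12, 15])
18 → new pile 3 (tops now [12, 15, 18])
18 → pile 3 (tops now [12, 15, 18])
22 → new pile 4 (tops now [12, 15, 18, 22])
14 → pile 2 (tops now [12, 14, 18, 22])
14 → pile 2 (tops now [12, 14, 18, 22])
3 → pile 1 (tops now [3, 14, 18, 22])
17 → pile 3 (tops now [3, 14, 17, 22])
38 → new pile 5 (tops now [3, 14, 17, 22, 38])
8 → pile 2 (tops now [3, 8, 17, 22, 38])
23 → pile 5 (tops now [3, 8, 17, 22, 23])
Five piles.

5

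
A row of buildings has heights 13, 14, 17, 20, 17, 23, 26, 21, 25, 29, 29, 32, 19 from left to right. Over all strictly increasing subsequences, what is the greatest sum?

Let S[i] be the best sum of a strictly increasing subsequence ending at i:
i:       1   2   3   4   5   6   7   8   9  10  11  12  13
a[i]:   13  14  17  20  17  23  26  21  25  29  29  32  19
S:      13  27  44  64  44  87 113  85 112 142 142 174  63
Maximum is 174 (e.g. 13 + 14 + 17 + 20 + 23 + 26 + 29 + 32).

174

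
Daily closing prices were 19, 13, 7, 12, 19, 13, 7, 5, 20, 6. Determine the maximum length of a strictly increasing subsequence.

4

Let dp[i] be the length of the longest such subsequence ending at index i:
i:      1  2  3  4  5  6  7  8  9 10
a[i]:  19 13  7 12 19 13  7  5 20  6
dp:     1  1  1  2  3  3  1  1  4  2
Maximum dp value is 4.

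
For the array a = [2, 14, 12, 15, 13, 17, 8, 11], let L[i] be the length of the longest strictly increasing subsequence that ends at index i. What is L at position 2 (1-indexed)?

2

dp[i] = 1 + max{dp[j] : j<i, a[j]<a[i]} (or 1 if no such j):
i:      1  2  3  4  5  6  7  8
a[i]:   2 14 12 15 13 17  8 11
dp:     1  2  2  3  3  4  2  3
At index 2 the value is 2.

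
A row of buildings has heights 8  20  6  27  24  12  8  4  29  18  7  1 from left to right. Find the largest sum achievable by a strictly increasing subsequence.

Let S[i] be the best sum of a strictly increasing subsequence ending at i:
i:      1  2  3  4  5  6  7  8  9 10 11 12
a[i]:   8 20  6 27 24 12  8  4 29 18  7  1
S:      8 28  6 55 52 20 14  4 84 38 13  1
Maximum is 84 (e.g. 8 + 20 + 27 + 29).

84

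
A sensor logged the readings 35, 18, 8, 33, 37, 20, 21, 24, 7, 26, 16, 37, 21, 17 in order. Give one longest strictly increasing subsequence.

Patience tails give the LIS length; then backtrack through the dp parents:
35 → extends → [35]
18 → replaces 35 → [18]
8 → replaces 18 → [8]
33 → extends → [8, 33]
37 → extends → [8, 33, 37]
20 → replaces 33 → [8, 20, 37]
21 → replaces 37 → [8, 20, 21]
24 → extends → [8, 20, 21, 24]
7 → replaces 8 → [7, 20, 21, 24]
26 → extends → [7, 20, 21, 24, 26]
16 → replaces 20 → [7, 16, 21, 24, 26]
37 → extends → [7, 16, 21, 24, 26, 37]
21 → already a tail → [7, 16, 21, 24, 26, 37]
17 → replaces 21 → [7, 16, 17, 24, 26, 37]
Length 6; one witness is 18, 20, 21, 24, 26, 37.

18, 20, 21, 24, 26, 37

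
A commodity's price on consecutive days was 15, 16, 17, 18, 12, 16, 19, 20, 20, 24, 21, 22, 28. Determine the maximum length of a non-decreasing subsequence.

10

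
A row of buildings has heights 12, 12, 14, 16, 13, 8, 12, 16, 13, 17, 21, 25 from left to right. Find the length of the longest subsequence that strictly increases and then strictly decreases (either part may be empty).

inc[i] = longest strictly increasing subsequence ending at i; dec[i] = longest strictly decreasing subsequence starting at i:
i:      1  2  3  4  5  6  7  8  9 10 11 12
a[i]:  12 12 14 16 13  8 12 16 13 17 21 25
inc:    1  1  2  3  2  1  2  3  3  4  5  6
dec:    2  2  3  3  2  1  1  2  1  1  1  1
Best peak at i=12 (value 25): inc=6, dec=1, length 6+1−1 = 6.

6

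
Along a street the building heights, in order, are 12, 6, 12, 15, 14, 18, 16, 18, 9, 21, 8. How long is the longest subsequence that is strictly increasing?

6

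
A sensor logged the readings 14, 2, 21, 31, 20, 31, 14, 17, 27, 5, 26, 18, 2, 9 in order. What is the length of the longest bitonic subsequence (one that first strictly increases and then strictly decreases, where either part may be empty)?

7

inc[i] = longest strictly increasing subsequence ending at i; dec[i] = longest strictly decreasing subsequence starting at i:
i:      1  2  3  4  5  6  7  8  9 10 11 12 13 14
a[i]:  14  2 21 31 20 31 14 17 27  5 26 18  2  9
inc:    1  1  2  3  2  3  2  3  4  2  4  4  1  3
dec:    3  1  5  5  4  5  3  3  4  2  3  2  1  1
Best peak at i=4 (value 31): inc=3, dec=5, length 3+5−1 = 7.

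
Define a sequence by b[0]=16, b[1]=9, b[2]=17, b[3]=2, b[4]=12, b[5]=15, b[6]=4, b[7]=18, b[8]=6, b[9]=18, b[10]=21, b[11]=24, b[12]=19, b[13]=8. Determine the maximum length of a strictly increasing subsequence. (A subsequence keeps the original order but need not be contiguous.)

Track the smallest tail for each achievable length (strict):
16 → extends → [16]
9 → replaces 16 → [9]
17 → extends → [9, 17]
2 → replaces 9 → [2, 17]
12 → replaces 17 → [2, 12]
15 → extends → [2, 12, 15]
4 → replaces 12 → [2, 4, 15]
18 → extends → [2, 4, 15, 18]
6 → replaces 15 → [2, 4, 6, 18]
18 → already a tail → [2, 4, 6, 18]
21 → extends → [2, 4, 6, 18, 21]
24 → extends → [2, 4, 6, 18, 21, 24]
19 → replaces 21 → [2, 4, 6, 18, 19, 24]
8 → replaces 18 → [2, 4, 6, 8, 19, 24]
Six tails, so the longest strictly increasing subsequence has length 6 (e.g. 9, 12, 15, 18, 21, 24).

6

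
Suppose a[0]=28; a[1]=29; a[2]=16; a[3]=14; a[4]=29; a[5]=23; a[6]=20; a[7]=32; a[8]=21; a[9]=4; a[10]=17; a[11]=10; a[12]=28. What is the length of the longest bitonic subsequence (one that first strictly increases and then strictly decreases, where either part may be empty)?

inc[i] = longest strictly increasing subsequence ending at i; dec[i] = longest strictly decreasing subsequence starting at i:
i:      0  1  2  3  4  5  6  7  8  9 10 11 12
a[i]:  28 29 16 14 29 23 20 32 21  4 17 10 28
inc:    1  2  1  1  2  2  2  3  3  1  2  2  4
dec:    5  5  3  2  5  4  3  4  3  1  2  1  1
Best peak at i=1 (value 29): inc=2, dec=5, length 2+5−1 = 6.

6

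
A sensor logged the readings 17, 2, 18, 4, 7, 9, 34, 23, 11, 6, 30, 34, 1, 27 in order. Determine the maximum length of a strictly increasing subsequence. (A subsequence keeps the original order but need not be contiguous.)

7

Track the smallest tail for each achievable length (strict):
17 → extends → [17]
2 → replaces 17 → [2]
18 → extends → [2, 18]
4 → replaces 18 → [2, 4]
7 → extends → [2, 4, 7]
9 → extends → [2, 4, 7, 9]
34 → extends → [2, 4, 7, 9, 34]
23 → replaces 34 → [2, 4, 7, 9, 23]
11 → replaces 23 → [2, 4, 7, 9, 11]
6 → replaces 7 → [2, 4, 6, 9, 11]
30 → extends → [2, 4, 6, 9, 11, 30]
34 → extends → [2, 4, 6, 9, 11, 30, 34]
1 → replaces 2 → [1, 4, 6, 9, 11, 30, 34]
27 → replaces 30 → [1, 4, 6, 9, 11, 27, 34]
Seven tails, so the longest strictly increasing subsequence has length 7 (e.g. 2, 4, 7, 9, 23, 30, 34).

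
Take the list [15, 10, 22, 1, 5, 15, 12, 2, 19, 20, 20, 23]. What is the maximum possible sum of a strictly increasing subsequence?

87

Let S[i] be the best sum of a strictly increasing subsequence ending at i:
i:      1  2  3  4  5  6  7  8  9 10 11 12
a[i]:  15 10 22  1  5 15 12  2 19 20 20 23
S:     15 10 37  1  6 25 22  3 44 64 64 87
Maximum is 87 (e.g. 10 + 15 + 19 + 20 + 23).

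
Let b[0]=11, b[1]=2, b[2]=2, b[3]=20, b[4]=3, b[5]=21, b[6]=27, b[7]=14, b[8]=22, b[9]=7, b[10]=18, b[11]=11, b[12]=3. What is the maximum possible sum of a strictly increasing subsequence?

79

Let S[i] be the best sum of a strictly increasing subsequence ending at i:
i:      0  1  2  3  4  5  6  7  8  9 10 11 12
b[i]:  11  2  2 20  3 21 27 14 22  7 18 11  3
S:     11  2  2 31  5 52 79 25 74 12 43 23  5
Maximum is 79 (e.g. 11 + 20 + 21 + 27).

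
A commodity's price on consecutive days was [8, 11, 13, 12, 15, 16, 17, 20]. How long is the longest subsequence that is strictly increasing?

Track the smallest tail for each achievable length (strict):
8 → extends → [8]
11 → extends → [8, 11]
13 → extends → [8, 11, 13]
12 → replaces 13 → [8, 11, 12]
15 → extends → [8, 11, 12, 15]
16 → extends → [8, 11, 12, 15, 16]
17 → extends → [8, 11, 12, 15, 16, 17]
20 → extends → [8, 11, 12, 15, 16, 17, 20]
Seven tails, so the longest strictly increasing subsequence has length 7 (e.g. 8, 11, 13, 15, 16, 17, 20).

7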